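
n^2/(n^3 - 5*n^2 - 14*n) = n/(n^2 - 5*n - 14)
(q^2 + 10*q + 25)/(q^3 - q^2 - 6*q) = (q^2 + 10*q + 25)/(q*(q^2 - q - 6))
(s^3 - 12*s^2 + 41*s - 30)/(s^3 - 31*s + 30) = (s - 6)/(s + 6)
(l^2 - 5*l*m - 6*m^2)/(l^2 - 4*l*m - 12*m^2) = (l + m)/(l + 2*m)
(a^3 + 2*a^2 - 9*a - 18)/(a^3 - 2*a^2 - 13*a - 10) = (a^2 - 9)/(a^2 - 4*a - 5)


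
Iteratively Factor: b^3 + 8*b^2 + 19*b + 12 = (b + 4)*(b^2 + 4*b + 3) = (b + 1)*(b + 4)*(b + 3)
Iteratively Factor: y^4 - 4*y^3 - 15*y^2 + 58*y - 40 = (y + 4)*(y^3 - 8*y^2 + 17*y - 10) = (y - 1)*(y + 4)*(y^2 - 7*y + 10) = (y - 5)*(y - 1)*(y + 4)*(y - 2)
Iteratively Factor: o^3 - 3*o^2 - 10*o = (o - 5)*(o^2 + 2*o) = (o - 5)*(o + 2)*(o)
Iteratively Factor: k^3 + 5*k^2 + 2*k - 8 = (k + 2)*(k^2 + 3*k - 4) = (k - 1)*(k + 2)*(k + 4)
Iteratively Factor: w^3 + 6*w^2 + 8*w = (w)*(w^2 + 6*w + 8) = w*(w + 2)*(w + 4)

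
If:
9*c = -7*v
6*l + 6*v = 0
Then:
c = -7*v/9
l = -v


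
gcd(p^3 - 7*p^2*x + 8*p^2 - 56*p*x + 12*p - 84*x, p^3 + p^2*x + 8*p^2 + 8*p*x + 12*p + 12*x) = p^2 + 8*p + 12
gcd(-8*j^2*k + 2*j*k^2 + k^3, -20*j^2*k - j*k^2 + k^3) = 4*j*k + k^2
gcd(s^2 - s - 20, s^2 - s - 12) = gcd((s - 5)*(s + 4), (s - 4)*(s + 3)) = 1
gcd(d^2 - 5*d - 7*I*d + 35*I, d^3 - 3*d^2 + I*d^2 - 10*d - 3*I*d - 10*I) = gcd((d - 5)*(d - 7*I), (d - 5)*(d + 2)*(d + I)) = d - 5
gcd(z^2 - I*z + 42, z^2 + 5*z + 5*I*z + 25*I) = 1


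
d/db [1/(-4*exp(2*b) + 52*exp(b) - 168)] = (2*exp(b) - 13)*exp(b)/(4*(exp(2*b) - 13*exp(b) + 42)^2)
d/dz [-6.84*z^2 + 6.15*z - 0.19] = 6.15 - 13.68*z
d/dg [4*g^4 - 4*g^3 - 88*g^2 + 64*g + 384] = 16*g^3 - 12*g^2 - 176*g + 64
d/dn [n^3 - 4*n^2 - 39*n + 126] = 3*n^2 - 8*n - 39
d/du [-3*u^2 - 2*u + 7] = -6*u - 2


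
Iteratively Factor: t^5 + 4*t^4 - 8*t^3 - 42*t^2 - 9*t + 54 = (t + 3)*(t^4 + t^3 - 11*t^2 - 9*t + 18) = (t - 1)*(t + 3)*(t^3 + 2*t^2 - 9*t - 18) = (t - 1)*(t + 2)*(t + 3)*(t^2 - 9) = (t - 1)*(t + 2)*(t + 3)^2*(t - 3)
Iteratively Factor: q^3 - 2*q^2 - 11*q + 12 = (q + 3)*(q^2 - 5*q + 4) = (q - 1)*(q + 3)*(q - 4)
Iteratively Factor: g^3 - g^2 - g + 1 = (g - 1)*(g^2 - 1) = (g - 1)*(g + 1)*(g - 1)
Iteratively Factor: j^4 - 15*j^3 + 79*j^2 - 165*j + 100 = (j - 4)*(j^3 - 11*j^2 + 35*j - 25) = (j - 5)*(j - 4)*(j^2 - 6*j + 5) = (j - 5)*(j - 4)*(j - 1)*(j - 5)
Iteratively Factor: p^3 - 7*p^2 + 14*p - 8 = (p - 4)*(p^2 - 3*p + 2) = (p - 4)*(p - 2)*(p - 1)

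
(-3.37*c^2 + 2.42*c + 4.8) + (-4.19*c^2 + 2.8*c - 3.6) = -7.56*c^2 + 5.22*c + 1.2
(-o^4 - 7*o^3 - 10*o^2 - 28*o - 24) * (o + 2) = -o^5 - 9*o^4 - 24*o^3 - 48*o^2 - 80*o - 48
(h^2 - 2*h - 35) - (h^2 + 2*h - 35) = -4*h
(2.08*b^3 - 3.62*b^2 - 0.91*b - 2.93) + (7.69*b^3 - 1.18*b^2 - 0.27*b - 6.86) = 9.77*b^3 - 4.8*b^2 - 1.18*b - 9.79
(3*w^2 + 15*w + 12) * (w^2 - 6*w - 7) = 3*w^4 - 3*w^3 - 99*w^2 - 177*w - 84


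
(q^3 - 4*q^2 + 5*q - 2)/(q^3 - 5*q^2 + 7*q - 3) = (q - 2)/(q - 3)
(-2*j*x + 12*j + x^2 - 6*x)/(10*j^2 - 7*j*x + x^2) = (x - 6)/(-5*j + x)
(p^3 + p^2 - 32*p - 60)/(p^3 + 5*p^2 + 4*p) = (p^3 + p^2 - 32*p - 60)/(p*(p^2 + 5*p + 4))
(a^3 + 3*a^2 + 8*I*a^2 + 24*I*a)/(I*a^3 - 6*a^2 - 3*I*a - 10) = a*(-I*a^2 + a*(8 - 3*I) + 24)/(a^3 + 6*I*a^2 - 3*a + 10*I)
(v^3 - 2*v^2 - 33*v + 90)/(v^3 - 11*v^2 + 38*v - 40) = (v^2 + 3*v - 18)/(v^2 - 6*v + 8)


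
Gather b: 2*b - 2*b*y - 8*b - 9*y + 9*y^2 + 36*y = b*(-2*y - 6) + 9*y^2 + 27*y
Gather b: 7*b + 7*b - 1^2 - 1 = 14*b - 2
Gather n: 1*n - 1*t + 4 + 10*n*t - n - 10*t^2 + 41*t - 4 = 10*n*t - 10*t^2 + 40*t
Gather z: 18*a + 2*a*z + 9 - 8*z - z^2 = 18*a - z^2 + z*(2*a - 8) + 9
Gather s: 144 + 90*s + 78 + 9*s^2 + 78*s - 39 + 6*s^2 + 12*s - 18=15*s^2 + 180*s + 165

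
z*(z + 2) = z^2 + 2*z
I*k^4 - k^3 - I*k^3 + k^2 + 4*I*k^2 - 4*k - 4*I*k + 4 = (k - 2*I)*(k + I)*(k + 2*I)*(I*k - I)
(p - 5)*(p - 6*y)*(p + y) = p^3 - 5*p^2*y - 5*p^2 - 6*p*y^2 + 25*p*y + 30*y^2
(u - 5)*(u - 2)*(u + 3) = u^3 - 4*u^2 - 11*u + 30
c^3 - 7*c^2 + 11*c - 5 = (c - 5)*(c - 1)^2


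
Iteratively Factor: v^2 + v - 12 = (v - 3)*(v + 4)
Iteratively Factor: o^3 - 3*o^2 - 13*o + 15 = (o - 1)*(o^2 - 2*o - 15) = (o - 1)*(o + 3)*(o - 5)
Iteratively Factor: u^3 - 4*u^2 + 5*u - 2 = (u - 1)*(u^2 - 3*u + 2) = (u - 1)^2*(u - 2)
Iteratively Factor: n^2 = (n)*(n)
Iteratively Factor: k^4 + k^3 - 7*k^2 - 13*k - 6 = (k + 1)*(k^3 - 7*k - 6) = (k + 1)^2*(k^2 - k - 6) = (k + 1)^2*(k + 2)*(k - 3)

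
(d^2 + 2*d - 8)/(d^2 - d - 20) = (d - 2)/(d - 5)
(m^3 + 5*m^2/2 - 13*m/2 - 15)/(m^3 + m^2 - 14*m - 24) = (m - 5/2)/(m - 4)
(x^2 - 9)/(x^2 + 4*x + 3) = (x - 3)/(x + 1)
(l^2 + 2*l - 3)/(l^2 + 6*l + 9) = (l - 1)/(l + 3)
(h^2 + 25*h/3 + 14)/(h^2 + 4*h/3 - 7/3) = (h + 6)/(h - 1)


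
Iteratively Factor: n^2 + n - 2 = (n + 2)*(n - 1)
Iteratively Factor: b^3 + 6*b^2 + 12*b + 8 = (b + 2)*(b^2 + 4*b + 4) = (b + 2)^2*(b + 2)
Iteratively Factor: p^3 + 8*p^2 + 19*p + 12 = (p + 1)*(p^2 + 7*p + 12) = (p + 1)*(p + 4)*(p + 3)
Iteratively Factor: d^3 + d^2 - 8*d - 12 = (d + 2)*(d^2 - d - 6) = (d - 3)*(d + 2)*(d + 2)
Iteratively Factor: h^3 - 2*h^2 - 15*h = (h)*(h^2 - 2*h - 15) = h*(h + 3)*(h - 5)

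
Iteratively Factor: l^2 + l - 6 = (l - 2)*(l + 3)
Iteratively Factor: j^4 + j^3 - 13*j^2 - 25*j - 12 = (j - 4)*(j^3 + 5*j^2 + 7*j + 3) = (j - 4)*(j + 1)*(j^2 + 4*j + 3) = (j - 4)*(j + 1)*(j + 3)*(j + 1)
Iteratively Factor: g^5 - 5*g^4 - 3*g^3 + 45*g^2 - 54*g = (g - 2)*(g^4 - 3*g^3 - 9*g^2 + 27*g) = g*(g - 2)*(g^3 - 3*g^2 - 9*g + 27) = g*(g - 2)*(g + 3)*(g^2 - 6*g + 9) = g*(g - 3)*(g - 2)*(g + 3)*(g - 3)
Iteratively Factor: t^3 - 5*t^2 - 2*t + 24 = (t - 4)*(t^2 - t - 6) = (t - 4)*(t + 2)*(t - 3)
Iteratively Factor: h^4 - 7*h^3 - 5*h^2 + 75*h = (h - 5)*(h^3 - 2*h^2 - 15*h) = (h - 5)*(h + 3)*(h^2 - 5*h) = (h - 5)^2*(h + 3)*(h)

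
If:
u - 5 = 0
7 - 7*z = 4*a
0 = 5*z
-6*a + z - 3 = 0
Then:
No Solution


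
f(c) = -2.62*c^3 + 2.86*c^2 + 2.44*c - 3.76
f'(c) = -7.86*c^2 + 5.72*c + 2.44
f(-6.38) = 777.49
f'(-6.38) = -353.99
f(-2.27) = 36.08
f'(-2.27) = -51.05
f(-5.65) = 546.30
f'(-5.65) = -280.79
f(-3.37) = 120.77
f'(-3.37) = -106.10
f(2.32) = -15.42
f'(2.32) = -26.60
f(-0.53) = -3.86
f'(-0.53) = -2.80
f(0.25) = -3.01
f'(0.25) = 3.38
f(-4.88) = 356.92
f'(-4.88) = -212.65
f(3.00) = -41.44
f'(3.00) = -51.14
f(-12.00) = 4906.16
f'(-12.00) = -1198.04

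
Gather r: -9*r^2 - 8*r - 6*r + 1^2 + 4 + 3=-9*r^2 - 14*r + 8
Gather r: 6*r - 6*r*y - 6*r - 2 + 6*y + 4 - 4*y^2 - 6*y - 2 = -6*r*y - 4*y^2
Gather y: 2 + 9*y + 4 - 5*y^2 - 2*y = -5*y^2 + 7*y + 6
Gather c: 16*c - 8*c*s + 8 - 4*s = c*(16 - 8*s) - 4*s + 8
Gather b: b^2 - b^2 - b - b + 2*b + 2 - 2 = 0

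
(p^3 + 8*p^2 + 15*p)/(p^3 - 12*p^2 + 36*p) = (p^2 + 8*p + 15)/(p^2 - 12*p + 36)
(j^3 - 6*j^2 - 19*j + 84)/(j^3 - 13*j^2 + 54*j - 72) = (j^2 - 3*j - 28)/(j^2 - 10*j + 24)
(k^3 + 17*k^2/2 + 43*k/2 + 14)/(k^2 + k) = k + 15/2 + 14/k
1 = 1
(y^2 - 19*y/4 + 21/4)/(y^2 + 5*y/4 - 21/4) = (y - 3)/(y + 3)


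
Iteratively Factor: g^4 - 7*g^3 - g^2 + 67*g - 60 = (g - 1)*(g^3 - 6*g^2 - 7*g + 60) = (g - 1)*(g + 3)*(g^2 - 9*g + 20) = (g - 5)*(g - 1)*(g + 3)*(g - 4)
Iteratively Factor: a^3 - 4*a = (a + 2)*(a^2 - 2*a) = a*(a + 2)*(a - 2)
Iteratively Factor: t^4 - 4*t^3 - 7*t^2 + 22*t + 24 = (t - 4)*(t^3 - 7*t - 6) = (t - 4)*(t + 2)*(t^2 - 2*t - 3) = (t - 4)*(t - 3)*(t + 2)*(t + 1)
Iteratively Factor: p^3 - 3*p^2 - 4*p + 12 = (p - 3)*(p^2 - 4) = (p - 3)*(p + 2)*(p - 2)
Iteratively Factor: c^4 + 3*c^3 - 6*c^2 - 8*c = (c + 4)*(c^3 - c^2 - 2*c) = (c + 1)*(c + 4)*(c^2 - 2*c) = (c - 2)*(c + 1)*(c + 4)*(c)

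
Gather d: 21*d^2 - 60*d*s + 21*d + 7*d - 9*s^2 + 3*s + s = 21*d^2 + d*(28 - 60*s) - 9*s^2 + 4*s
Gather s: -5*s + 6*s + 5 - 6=s - 1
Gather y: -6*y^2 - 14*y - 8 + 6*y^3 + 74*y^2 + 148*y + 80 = 6*y^3 + 68*y^2 + 134*y + 72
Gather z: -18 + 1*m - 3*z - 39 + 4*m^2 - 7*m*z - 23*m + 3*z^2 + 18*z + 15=4*m^2 - 22*m + 3*z^2 + z*(15 - 7*m) - 42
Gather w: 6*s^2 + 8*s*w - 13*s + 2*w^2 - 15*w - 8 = 6*s^2 - 13*s + 2*w^2 + w*(8*s - 15) - 8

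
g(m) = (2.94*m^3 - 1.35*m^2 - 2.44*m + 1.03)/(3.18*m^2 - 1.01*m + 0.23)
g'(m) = (1.01 - 6.36*m)*(2.94*m^3 - 1.35*m^2 - 2.44*m + 1.03)/(3.18*m^2 - 1.01*m + 0.23)^2 + (8.82*m^2 - 2.7*m - 2.44)/(3.18*m^2 - 1.01*m + 0.23) = (9.3492*m^4 - 5.9388*m^3 + 11.1513*m^2 - 7.1718*m + 0.4791)/(10.1124*m^4 - 6.4236*m^3 + 2.4829*m^2 - 0.4646*m + 0.0529)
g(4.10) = 3.45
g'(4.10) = 0.97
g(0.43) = -0.09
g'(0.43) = -4.72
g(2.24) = 1.57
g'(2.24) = 1.08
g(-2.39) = -1.97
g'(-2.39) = 1.08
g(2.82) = 2.18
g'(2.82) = 1.03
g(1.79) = 1.07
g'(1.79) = 1.15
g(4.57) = 3.91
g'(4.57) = 0.96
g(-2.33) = -1.90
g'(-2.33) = 1.09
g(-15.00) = -13.94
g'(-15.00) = 0.93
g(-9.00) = -8.35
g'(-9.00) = 0.94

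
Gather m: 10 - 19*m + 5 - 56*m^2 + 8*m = -56*m^2 - 11*m + 15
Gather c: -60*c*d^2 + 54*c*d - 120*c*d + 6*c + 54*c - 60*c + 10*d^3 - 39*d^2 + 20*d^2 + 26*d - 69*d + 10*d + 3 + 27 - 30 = c*(-60*d^2 - 66*d) + 10*d^3 - 19*d^2 - 33*d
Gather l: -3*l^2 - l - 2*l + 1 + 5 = -3*l^2 - 3*l + 6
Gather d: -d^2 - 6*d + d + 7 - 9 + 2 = -d^2 - 5*d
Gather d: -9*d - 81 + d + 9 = -8*d - 72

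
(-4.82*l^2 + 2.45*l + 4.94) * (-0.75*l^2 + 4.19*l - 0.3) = 3.615*l^4 - 22.0333*l^3 + 8.0065*l^2 + 19.9636*l - 1.482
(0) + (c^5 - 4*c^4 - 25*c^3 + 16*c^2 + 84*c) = c^5 - 4*c^4 - 25*c^3 + 16*c^2 + 84*c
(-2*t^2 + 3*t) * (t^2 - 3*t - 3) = -2*t^4 + 9*t^3 - 3*t^2 - 9*t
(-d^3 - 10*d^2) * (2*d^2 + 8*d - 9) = -2*d^5 - 28*d^4 - 71*d^3 + 90*d^2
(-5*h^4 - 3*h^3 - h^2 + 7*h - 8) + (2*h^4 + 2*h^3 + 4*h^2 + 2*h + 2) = -3*h^4 - h^3 + 3*h^2 + 9*h - 6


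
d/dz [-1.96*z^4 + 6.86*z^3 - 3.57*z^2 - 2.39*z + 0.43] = -7.84*z^3 + 20.58*z^2 - 7.14*z - 2.39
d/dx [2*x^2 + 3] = 4*x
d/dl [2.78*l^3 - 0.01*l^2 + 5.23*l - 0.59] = 8.34*l^2 - 0.02*l + 5.23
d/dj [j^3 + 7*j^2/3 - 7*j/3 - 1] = 3*j^2 + 14*j/3 - 7/3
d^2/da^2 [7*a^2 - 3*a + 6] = 14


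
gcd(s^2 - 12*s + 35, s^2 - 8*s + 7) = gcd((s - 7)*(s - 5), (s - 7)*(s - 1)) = s - 7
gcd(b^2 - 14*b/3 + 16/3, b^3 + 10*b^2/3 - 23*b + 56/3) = b - 8/3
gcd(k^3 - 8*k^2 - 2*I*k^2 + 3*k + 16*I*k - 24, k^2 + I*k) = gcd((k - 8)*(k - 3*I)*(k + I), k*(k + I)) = k + I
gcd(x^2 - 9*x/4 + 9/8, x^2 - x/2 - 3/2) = x - 3/2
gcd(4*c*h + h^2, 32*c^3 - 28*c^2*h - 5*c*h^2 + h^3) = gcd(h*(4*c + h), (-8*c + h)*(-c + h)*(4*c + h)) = 4*c + h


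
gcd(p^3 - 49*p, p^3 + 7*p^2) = p^2 + 7*p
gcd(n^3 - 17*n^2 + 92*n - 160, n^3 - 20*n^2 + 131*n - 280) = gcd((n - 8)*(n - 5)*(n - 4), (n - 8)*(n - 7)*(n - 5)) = n^2 - 13*n + 40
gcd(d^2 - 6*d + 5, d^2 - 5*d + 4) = d - 1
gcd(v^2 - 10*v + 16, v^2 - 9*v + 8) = v - 8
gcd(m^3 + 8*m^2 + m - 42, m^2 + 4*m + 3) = m + 3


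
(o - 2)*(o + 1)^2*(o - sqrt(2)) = o^4 - sqrt(2)*o^3 - 3*o^2 - 2*o + 3*sqrt(2)*o + 2*sqrt(2)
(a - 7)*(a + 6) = a^2 - a - 42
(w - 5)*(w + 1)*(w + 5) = w^3 + w^2 - 25*w - 25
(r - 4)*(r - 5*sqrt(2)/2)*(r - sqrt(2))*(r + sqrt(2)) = r^4 - 4*r^3 - 5*sqrt(2)*r^3/2 - 2*r^2 + 10*sqrt(2)*r^2 + 5*sqrt(2)*r + 8*r - 20*sqrt(2)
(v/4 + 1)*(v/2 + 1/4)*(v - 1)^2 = v^4/8 + 5*v^3/16 - 3*v^2/4 + v/16 + 1/4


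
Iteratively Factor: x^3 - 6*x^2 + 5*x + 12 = (x - 4)*(x^2 - 2*x - 3) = (x - 4)*(x + 1)*(x - 3)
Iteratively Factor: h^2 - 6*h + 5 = (h - 1)*(h - 5)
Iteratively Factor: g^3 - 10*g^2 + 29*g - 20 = (g - 5)*(g^2 - 5*g + 4) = (g - 5)*(g - 1)*(g - 4)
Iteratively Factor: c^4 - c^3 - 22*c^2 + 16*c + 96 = (c + 2)*(c^3 - 3*c^2 - 16*c + 48) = (c + 2)*(c + 4)*(c^2 - 7*c + 12) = (c - 3)*(c + 2)*(c + 4)*(c - 4)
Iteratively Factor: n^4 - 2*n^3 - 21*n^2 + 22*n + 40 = (n - 2)*(n^3 - 21*n - 20) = (n - 2)*(n + 1)*(n^2 - n - 20) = (n - 5)*(n - 2)*(n + 1)*(n + 4)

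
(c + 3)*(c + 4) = c^2 + 7*c + 12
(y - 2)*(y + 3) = y^2 + y - 6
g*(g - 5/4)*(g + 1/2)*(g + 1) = g^4 + g^3/4 - 11*g^2/8 - 5*g/8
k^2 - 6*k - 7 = (k - 7)*(k + 1)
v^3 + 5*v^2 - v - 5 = (v - 1)*(v + 1)*(v + 5)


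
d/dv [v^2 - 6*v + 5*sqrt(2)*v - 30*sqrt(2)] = 2*v - 6 + 5*sqrt(2)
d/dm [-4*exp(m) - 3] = -4*exp(m)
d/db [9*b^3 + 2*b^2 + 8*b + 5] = 27*b^2 + 4*b + 8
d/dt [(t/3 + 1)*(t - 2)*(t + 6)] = t*(3*t + 14)/3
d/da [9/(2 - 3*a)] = 27/(3*a - 2)^2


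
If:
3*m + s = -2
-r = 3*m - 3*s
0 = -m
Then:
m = 0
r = -6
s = -2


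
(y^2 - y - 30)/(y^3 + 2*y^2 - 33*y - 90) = 1/(y + 3)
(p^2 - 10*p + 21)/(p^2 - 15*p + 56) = (p - 3)/(p - 8)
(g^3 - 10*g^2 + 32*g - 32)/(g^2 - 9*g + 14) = (g^2 - 8*g + 16)/(g - 7)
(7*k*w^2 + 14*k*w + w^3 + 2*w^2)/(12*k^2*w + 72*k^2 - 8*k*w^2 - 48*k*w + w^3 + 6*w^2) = w*(7*k*w + 14*k + w^2 + 2*w)/(12*k^2*w + 72*k^2 - 8*k*w^2 - 48*k*w + w^3 + 6*w^2)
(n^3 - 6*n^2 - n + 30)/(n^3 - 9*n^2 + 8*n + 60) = (n - 3)/(n - 6)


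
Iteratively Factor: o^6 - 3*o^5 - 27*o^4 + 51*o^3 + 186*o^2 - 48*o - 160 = (o + 2)*(o^5 - 5*o^4 - 17*o^3 + 85*o^2 + 16*o - 80) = (o - 5)*(o + 2)*(o^4 - 17*o^2 + 16) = (o - 5)*(o + 2)*(o + 4)*(o^3 - 4*o^2 - o + 4) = (o - 5)*(o - 4)*(o + 2)*(o + 4)*(o^2 - 1) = (o - 5)*(o - 4)*(o + 1)*(o + 2)*(o + 4)*(o - 1)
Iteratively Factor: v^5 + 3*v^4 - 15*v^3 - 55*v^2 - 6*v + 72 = (v + 3)*(v^4 - 15*v^2 - 10*v + 24) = (v - 1)*(v + 3)*(v^3 + v^2 - 14*v - 24) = (v - 1)*(v + 2)*(v + 3)*(v^2 - v - 12) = (v - 4)*(v - 1)*(v + 2)*(v + 3)*(v + 3)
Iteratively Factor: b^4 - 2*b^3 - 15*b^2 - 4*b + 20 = (b - 1)*(b^3 - b^2 - 16*b - 20) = (b - 1)*(b + 2)*(b^2 - 3*b - 10) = (b - 1)*(b + 2)^2*(b - 5)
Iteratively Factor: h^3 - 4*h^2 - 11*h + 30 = (h - 2)*(h^2 - 2*h - 15) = (h - 2)*(h + 3)*(h - 5)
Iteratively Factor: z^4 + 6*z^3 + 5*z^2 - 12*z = (z)*(z^3 + 6*z^2 + 5*z - 12) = z*(z + 3)*(z^2 + 3*z - 4) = z*(z + 3)*(z + 4)*(z - 1)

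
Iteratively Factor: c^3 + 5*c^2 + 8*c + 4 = (c + 2)*(c^2 + 3*c + 2) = (c + 2)^2*(c + 1)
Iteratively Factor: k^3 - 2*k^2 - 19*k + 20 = (k - 5)*(k^2 + 3*k - 4) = (k - 5)*(k - 1)*(k + 4)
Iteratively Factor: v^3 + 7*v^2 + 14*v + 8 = (v + 4)*(v^2 + 3*v + 2) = (v + 2)*(v + 4)*(v + 1)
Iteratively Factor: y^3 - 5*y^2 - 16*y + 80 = (y + 4)*(y^2 - 9*y + 20) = (y - 4)*(y + 4)*(y - 5)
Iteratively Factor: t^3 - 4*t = (t + 2)*(t^2 - 2*t) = (t - 2)*(t + 2)*(t)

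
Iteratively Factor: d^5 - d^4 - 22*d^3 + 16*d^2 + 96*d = (d + 4)*(d^4 - 5*d^3 - 2*d^2 + 24*d) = (d + 2)*(d + 4)*(d^3 - 7*d^2 + 12*d) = (d - 3)*(d + 2)*(d + 4)*(d^2 - 4*d) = d*(d - 3)*(d + 2)*(d + 4)*(d - 4)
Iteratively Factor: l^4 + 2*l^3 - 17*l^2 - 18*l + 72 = (l + 4)*(l^3 - 2*l^2 - 9*l + 18) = (l + 3)*(l + 4)*(l^2 - 5*l + 6) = (l - 3)*(l + 3)*(l + 4)*(l - 2)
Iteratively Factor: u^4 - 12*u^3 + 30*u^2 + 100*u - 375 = (u - 5)*(u^3 - 7*u^2 - 5*u + 75) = (u - 5)^2*(u^2 - 2*u - 15) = (u - 5)^2*(u + 3)*(u - 5)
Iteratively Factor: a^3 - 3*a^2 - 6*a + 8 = (a - 4)*(a^2 + a - 2) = (a - 4)*(a + 2)*(a - 1)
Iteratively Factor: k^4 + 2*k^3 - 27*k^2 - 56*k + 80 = (k + 4)*(k^3 - 2*k^2 - 19*k + 20) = (k + 4)^2*(k^2 - 6*k + 5) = (k - 5)*(k + 4)^2*(k - 1)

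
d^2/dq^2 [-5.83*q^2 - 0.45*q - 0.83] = -11.6600000000000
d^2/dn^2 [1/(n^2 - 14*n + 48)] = 2*(-n^2 + 14*n + 4*(n - 7)^2 - 48)/(n^2 - 14*n + 48)^3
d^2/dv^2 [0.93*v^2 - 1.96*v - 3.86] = 1.86000000000000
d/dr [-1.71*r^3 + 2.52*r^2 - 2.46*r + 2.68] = -5.13*r^2 + 5.04*r - 2.46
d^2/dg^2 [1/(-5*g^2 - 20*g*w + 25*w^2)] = 2*(g^2 + 4*g*w - 5*w^2 - 4*(g + 2*w)^2)/(5*(g^2 + 4*g*w - 5*w^2)^3)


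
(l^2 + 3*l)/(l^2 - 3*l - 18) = l/(l - 6)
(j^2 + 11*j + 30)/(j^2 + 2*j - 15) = (j + 6)/(j - 3)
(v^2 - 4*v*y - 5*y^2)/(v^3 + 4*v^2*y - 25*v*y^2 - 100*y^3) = (v + y)/(v^2 + 9*v*y + 20*y^2)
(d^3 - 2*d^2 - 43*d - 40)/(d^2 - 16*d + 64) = (d^2 + 6*d + 5)/(d - 8)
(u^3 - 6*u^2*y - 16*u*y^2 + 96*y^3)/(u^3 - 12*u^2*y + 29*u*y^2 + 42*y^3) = (-u^2 + 16*y^2)/(-u^2 + 6*u*y + 7*y^2)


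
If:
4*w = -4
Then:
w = -1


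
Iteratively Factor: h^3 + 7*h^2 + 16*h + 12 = (h + 2)*(h^2 + 5*h + 6) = (h + 2)^2*(h + 3)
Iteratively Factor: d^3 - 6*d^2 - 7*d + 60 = (d - 4)*(d^2 - 2*d - 15) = (d - 4)*(d + 3)*(d - 5)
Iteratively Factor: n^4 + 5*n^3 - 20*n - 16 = (n - 2)*(n^3 + 7*n^2 + 14*n + 8) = (n - 2)*(n + 4)*(n^2 + 3*n + 2) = (n - 2)*(n + 1)*(n + 4)*(n + 2)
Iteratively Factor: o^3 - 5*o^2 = (o)*(o^2 - 5*o) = o*(o - 5)*(o)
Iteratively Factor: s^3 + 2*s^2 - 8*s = (s - 2)*(s^2 + 4*s) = (s - 2)*(s + 4)*(s)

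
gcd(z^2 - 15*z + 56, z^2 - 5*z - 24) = z - 8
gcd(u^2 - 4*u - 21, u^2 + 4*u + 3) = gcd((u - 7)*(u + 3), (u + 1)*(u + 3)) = u + 3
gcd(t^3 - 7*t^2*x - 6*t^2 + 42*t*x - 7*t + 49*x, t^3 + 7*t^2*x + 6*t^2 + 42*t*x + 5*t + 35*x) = t + 1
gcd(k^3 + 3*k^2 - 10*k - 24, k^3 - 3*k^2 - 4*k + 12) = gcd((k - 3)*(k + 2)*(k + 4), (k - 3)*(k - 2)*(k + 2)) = k^2 - k - 6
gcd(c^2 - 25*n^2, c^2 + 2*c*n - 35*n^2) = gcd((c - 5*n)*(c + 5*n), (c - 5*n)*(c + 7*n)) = c - 5*n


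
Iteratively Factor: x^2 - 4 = (x - 2)*(x + 2)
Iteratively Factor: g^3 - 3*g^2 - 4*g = (g - 4)*(g^2 + g) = g*(g - 4)*(g + 1)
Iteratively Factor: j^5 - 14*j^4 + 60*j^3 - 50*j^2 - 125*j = (j - 5)*(j^4 - 9*j^3 + 15*j^2 + 25*j) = (j - 5)*(j + 1)*(j^3 - 10*j^2 + 25*j) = (j - 5)^2*(j + 1)*(j^2 - 5*j) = (j - 5)^3*(j + 1)*(j)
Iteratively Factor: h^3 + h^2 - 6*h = (h + 3)*(h^2 - 2*h) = (h - 2)*(h + 3)*(h)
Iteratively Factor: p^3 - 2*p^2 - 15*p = (p - 5)*(p^2 + 3*p) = (p - 5)*(p + 3)*(p)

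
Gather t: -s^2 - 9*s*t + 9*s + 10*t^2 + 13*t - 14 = -s^2 + 9*s + 10*t^2 + t*(13 - 9*s) - 14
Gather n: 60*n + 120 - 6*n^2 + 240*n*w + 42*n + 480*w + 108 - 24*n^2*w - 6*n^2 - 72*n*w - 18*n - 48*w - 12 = n^2*(-24*w - 12) + n*(168*w + 84) + 432*w + 216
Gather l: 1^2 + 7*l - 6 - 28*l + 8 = 3 - 21*l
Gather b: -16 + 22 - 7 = -1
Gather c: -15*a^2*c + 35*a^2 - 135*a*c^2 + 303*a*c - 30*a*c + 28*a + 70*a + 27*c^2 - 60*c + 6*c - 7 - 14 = 35*a^2 + 98*a + c^2*(27 - 135*a) + c*(-15*a^2 + 273*a - 54) - 21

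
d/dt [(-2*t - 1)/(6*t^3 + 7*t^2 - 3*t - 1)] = (24*t^3 + 32*t^2 + 14*t - 1)/(36*t^6 + 84*t^5 + 13*t^4 - 54*t^3 - 5*t^2 + 6*t + 1)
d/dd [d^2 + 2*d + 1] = 2*d + 2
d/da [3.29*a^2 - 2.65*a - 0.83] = 6.58*a - 2.65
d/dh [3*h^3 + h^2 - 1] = h*(9*h + 2)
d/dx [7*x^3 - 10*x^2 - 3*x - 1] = 21*x^2 - 20*x - 3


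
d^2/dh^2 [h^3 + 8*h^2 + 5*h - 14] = 6*h + 16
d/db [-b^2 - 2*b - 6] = -2*b - 2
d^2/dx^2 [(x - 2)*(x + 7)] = 2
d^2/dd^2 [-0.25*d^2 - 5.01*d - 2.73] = -0.500000000000000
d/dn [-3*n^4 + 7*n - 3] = 7 - 12*n^3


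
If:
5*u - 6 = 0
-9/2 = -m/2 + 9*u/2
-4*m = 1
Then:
No Solution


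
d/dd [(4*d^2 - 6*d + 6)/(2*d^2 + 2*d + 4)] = (5*d^2 + 2*d - 9)/(d^4 + 2*d^3 + 5*d^2 + 4*d + 4)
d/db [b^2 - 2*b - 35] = 2*b - 2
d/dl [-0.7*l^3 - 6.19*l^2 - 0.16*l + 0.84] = -2.1*l^2 - 12.38*l - 0.16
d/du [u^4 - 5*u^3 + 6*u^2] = u*(4*u^2 - 15*u + 12)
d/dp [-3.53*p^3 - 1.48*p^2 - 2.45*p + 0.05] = -10.59*p^2 - 2.96*p - 2.45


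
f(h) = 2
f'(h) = 0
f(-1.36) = 2.00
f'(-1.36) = 0.00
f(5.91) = 2.00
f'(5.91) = 0.00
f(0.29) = 2.00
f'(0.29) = 0.00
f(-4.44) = 2.00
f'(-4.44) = 0.00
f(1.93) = 2.00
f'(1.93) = 0.00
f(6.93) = 2.00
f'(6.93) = 0.00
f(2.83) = 2.00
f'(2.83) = 0.00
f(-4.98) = 2.00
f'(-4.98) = 0.00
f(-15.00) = 2.00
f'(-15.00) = 0.00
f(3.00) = 2.00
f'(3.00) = 0.00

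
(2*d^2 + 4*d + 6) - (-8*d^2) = 10*d^2 + 4*d + 6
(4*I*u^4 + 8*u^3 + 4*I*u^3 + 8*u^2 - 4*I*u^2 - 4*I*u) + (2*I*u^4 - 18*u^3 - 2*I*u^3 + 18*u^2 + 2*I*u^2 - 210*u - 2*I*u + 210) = 6*I*u^4 - 10*u^3 + 2*I*u^3 + 26*u^2 - 2*I*u^2 - 210*u - 6*I*u + 210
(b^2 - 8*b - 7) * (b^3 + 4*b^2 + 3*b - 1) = b^5 - 4*b^4 - 36*b^3 - 53*b^2 - 13*b + 7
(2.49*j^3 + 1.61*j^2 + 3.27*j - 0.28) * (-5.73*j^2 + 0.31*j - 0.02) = -14.2677*j^5 - 8.4534*j^4 - 18.2878*j^3 + 2.5859*j^2 - 0.1522*j + 0.0056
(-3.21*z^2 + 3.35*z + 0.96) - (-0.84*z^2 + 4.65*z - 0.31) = -2.37*z^2 - 1.3*z + 1.27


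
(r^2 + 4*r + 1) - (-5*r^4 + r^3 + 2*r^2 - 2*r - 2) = 5*r^4 - r^3 - r^2 + 6*r + 3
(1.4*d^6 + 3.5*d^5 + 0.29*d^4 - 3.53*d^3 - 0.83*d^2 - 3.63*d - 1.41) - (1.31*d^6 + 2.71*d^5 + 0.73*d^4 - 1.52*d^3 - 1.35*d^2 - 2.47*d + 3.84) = 0.0899999999999999*d^6 + 0.79*d^5 - 0.44*d^4 - 2.01*d^3 + 0.52*d^2 - 1.16*d - 5.25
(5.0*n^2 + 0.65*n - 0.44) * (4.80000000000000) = 24.0*n^2 + 3.12*n - 2.112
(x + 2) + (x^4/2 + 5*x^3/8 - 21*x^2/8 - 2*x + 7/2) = x^4/2 + 5*x^3/8 - 21*x^2/8 - x + 11/2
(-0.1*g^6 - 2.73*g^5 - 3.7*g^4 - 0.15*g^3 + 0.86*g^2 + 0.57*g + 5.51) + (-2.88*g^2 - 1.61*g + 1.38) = -0.1*g^6 - 2.73*g^5 - 3.7*g^4 - 0.15*g^3 - 2.02*g^2 - 1.04*g + 6.89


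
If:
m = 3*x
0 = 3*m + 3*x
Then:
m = 0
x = 0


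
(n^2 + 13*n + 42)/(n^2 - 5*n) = (n^2 + 13*n + 42)/(n*(n - 5))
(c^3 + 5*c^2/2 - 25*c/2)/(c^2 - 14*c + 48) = c*(2*c^2 + 5*c - 25)/(2*(c^2 - 14*c + 48))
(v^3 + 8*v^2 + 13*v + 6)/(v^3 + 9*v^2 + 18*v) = (v^2 + 2*v + 1)/(v*(v + 3))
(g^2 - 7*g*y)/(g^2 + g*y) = (g - 7*y)/(g + y)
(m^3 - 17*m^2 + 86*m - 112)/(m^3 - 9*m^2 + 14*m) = (m - 8)/m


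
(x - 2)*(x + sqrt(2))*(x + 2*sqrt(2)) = x^3 - 2*x^2 + 3*sqrt(2)*x^2 - 6*sqrt(2)*x + 4*x - 8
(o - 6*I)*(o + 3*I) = o^2 - 3*I*o + 18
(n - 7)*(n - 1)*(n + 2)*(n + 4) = n^4 - 2*n^3 - 33*n^2 - 22*n + 56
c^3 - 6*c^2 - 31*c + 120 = (c - 8)*(c - 3)*(c + 5)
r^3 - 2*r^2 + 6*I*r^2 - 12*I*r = r*(r - 2)*(r + 6*I)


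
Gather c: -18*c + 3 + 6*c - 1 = 2 - 12*c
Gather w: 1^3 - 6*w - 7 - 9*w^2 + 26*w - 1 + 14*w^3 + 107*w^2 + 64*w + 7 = 14*w^3 + 98*w^2 + 84*w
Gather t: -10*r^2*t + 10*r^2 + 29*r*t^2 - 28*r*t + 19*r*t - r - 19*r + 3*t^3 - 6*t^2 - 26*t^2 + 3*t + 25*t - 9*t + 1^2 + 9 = 10*r^2 - 20*r + 3*t^3 + t^2*(29*r - 32) + t*(-10*r^2 - 9*r + 19) + 10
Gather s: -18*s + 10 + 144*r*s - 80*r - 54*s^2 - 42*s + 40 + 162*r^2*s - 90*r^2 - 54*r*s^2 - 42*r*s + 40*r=-90*r^2 - 40*r + s^2*(-54*r - 54) + s*(162*r^2 + 102*r - 60) + 50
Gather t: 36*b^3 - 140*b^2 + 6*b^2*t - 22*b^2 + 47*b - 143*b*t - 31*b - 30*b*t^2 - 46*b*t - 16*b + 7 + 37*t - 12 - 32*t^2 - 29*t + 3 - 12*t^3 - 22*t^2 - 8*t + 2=36*b^3 - 162*b^2 - 12*t^3 + t^2*(-30*b - 54) + t*(6*b^2 - 189*b)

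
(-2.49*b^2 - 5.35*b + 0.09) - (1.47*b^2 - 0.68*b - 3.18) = -3.96*b^2 - 4.67*b + 3.27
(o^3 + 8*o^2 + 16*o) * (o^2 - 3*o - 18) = o^5 + 5*o^4 - 26*o^3 - 192*o^2 - 288*o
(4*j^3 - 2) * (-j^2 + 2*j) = -4*j^5 + 8*j^4 + 2*j^2 - 4*j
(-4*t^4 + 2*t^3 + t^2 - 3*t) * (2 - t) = 4*t^5 - 10*t^4 + 3*t^3 + 5*t^2 - 6*t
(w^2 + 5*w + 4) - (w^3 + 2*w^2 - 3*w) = -w^3 - w^2 + 8*w + 4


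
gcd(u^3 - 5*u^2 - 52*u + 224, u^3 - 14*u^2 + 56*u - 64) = u^2 - 12*u + 32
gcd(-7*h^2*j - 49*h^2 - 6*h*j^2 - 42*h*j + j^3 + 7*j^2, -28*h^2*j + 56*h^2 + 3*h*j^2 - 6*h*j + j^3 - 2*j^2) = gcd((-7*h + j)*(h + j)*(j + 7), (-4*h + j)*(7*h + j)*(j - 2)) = 1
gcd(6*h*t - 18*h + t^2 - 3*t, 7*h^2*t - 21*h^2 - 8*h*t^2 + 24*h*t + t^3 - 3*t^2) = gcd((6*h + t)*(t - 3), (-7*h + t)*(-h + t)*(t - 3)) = t - 3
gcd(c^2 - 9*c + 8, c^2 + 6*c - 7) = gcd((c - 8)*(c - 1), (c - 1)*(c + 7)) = c - 1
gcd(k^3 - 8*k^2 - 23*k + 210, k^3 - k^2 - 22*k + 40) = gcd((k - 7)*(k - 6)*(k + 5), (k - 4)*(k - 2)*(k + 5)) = k + 5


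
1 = 1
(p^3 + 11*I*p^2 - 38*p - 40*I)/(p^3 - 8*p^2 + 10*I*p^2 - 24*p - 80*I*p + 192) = (p^2 + 7*I*p - 10)/(p^2 + p*(-8 + 6*I) - 48*I)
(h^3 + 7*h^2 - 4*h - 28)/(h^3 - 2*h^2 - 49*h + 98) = (h + 2)/(h - 7)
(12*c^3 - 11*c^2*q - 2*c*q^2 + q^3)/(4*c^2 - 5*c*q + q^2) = 3*c + q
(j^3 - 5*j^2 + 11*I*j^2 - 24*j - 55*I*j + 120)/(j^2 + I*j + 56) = (j^2 + j*(-5 + 3*I) - 15*I)/(j - 7*I)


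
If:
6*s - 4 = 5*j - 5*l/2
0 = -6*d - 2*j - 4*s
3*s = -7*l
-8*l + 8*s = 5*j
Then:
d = 80/91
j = -128/91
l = 24/91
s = -8/13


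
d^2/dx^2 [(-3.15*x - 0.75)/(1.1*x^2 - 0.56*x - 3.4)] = ((2.2*x - 0.56)*(3.15*x + 0.75)*(4.4*x - 1.12) + (20.79*x - 1.878)*(-1.1*x^2 + 0.56*x + 3.4))/(-1.1*x^2 + 0.56*x + 3.4)^3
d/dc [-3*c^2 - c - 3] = -6*c - 1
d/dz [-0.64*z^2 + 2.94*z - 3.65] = 2.94 - 1.28*z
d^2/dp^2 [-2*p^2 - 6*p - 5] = -4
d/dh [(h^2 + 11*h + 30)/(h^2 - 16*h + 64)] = (-27*h - 148)/(h^3 - 24*h^2 + 192*h - 512)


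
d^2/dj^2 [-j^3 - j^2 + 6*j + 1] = -6*j - 2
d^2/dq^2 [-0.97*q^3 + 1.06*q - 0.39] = -5.82*q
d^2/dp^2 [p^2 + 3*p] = 2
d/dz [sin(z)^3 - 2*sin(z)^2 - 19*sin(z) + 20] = (3*sin(z)^2 - 4*sin(z) - 19)*cos(z)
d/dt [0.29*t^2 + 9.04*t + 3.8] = 0.58*t + 9.04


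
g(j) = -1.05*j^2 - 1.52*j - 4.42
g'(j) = -2.1*j - 1.52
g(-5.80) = -30.93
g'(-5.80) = 10.66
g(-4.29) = -17.22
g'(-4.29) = 7.49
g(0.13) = -4.64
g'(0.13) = -1.79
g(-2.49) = -7.15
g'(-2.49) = 3.71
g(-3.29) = -10.78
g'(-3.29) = 5.39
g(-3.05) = -9.55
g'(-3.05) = 4.88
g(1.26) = -8.00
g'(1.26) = -4.17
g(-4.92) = -22.36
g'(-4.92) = 8.81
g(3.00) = -18.43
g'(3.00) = -7.82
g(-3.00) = -9.31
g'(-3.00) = 4.78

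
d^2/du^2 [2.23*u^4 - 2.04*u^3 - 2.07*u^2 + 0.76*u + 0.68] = 26.76*u^2 - 12.24*u - 4.14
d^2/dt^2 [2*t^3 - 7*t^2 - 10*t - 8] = 12*t - 14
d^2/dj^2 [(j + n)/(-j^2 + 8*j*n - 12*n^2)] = 2*(-4*(j - 4*n)^2*(j + n) + (3*j - 7*n)*(j^2 - 8*j*n + 12*n^2))/(j^2 - 8*j*n + 12*n^2)^3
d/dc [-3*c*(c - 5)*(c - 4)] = -9*c^2 + 54*c - 60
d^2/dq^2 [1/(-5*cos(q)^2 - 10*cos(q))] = (2*(1 - cos(2*q))^2 - 15*cos(q) + 6*cos(2*q) + 3*cos(3*q) - 18)/(10*(cos(q) + 2)^3*cos(q)^3)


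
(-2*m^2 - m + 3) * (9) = -18*m^2 - 9*m + 27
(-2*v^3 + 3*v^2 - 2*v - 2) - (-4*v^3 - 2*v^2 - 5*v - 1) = 2*v^3 + 5*v^2 + 3*v - 1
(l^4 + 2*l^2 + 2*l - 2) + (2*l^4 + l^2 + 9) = 3*l^4 + 3*l^2 + 2*l + 7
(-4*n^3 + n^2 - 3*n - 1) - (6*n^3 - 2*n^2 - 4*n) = -10*n^3 + 3*n^2 + n - 1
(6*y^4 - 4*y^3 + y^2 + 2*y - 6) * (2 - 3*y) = -18*y^5 + 24*y^4 - 11*y^3 - 4*y^2 + 22*y - 12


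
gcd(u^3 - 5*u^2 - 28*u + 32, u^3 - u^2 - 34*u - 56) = u + 4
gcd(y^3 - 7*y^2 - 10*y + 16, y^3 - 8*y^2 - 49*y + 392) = y - 8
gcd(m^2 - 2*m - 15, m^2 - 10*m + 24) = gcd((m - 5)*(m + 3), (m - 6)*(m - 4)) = 1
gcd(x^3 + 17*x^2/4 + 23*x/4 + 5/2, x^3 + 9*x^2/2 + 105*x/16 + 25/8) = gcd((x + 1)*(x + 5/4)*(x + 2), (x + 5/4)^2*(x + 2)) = x^2 + 13*x/4 + 5/2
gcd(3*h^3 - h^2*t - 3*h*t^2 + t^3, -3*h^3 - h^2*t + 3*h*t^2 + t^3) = -h^2 + t^2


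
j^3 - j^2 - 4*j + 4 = (j - 2)*(j - 1)*(j + 2)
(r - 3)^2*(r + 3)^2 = r^4 - 18*r^2 + 81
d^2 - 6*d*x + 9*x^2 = (d - 3*x)^2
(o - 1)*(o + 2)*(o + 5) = o^3 + 6*o^2 + 3*o - 10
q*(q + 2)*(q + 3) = q^3 + 5*q^2 + 6*q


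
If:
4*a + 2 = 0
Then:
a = -1/2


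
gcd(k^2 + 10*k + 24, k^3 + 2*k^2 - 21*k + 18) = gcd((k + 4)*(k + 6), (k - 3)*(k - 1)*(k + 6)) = k + 6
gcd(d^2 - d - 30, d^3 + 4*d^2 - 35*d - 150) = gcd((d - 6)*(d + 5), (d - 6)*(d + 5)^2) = d^2 - d - 30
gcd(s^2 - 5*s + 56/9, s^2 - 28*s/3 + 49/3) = s - 7/3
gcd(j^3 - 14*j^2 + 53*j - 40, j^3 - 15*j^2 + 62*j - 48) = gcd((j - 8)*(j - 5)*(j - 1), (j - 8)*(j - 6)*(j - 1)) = j^2 - 9*j + 8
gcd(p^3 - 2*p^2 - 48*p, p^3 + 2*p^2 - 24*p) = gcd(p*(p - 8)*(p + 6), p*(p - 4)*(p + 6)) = p^2 + 6*p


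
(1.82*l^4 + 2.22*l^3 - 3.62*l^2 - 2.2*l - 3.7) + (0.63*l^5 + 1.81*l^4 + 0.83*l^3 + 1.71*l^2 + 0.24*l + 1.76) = 0.63*l^5 + 3.63*l^4 + 3.05*l^3 - 1.91*l^2 - 1.96*l - 1.94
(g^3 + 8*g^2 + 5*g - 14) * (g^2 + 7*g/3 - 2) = g^5 + 31*g^4/3 + 65*g^3/3 - 55*g^2/3 - 128*g/3 + 28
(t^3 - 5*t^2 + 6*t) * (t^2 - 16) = t^5 - 5*t^4 - 10*t^3 + 80*t^2 - 96*t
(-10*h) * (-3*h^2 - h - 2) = 30*h^3 + 10*h^2 + 20*h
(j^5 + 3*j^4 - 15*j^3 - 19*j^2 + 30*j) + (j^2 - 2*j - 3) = j^5 + 3*j^4 - 15*j^3 - 18*j^2 + 28*j - 3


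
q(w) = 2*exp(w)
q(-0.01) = 1.98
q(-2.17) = 0.23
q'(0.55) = 3.47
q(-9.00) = 0.00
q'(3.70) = 80.89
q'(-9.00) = 0.00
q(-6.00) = 0.00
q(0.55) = 3.47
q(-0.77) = 0.93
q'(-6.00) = 0.00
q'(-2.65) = 0.14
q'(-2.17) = 0.23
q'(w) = 2*exp(w)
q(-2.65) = 0.14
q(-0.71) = 0.98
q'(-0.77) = 0.93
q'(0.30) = 2.70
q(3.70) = 80.89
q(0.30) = 2.70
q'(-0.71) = 0.98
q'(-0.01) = 1.98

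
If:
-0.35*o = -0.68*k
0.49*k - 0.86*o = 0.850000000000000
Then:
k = -0.72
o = -1.40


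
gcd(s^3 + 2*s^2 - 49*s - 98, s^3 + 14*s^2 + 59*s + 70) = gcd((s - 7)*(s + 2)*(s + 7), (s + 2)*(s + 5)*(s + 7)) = s^2 + 9*s + 14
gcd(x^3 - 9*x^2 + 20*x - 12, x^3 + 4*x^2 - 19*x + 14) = x^2 - 3*x + 2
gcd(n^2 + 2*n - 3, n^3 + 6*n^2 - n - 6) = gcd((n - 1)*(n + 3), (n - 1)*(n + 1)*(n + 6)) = n - 1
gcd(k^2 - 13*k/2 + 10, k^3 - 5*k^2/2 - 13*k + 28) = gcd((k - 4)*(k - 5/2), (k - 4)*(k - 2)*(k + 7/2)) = k - 4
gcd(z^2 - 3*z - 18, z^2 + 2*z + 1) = 1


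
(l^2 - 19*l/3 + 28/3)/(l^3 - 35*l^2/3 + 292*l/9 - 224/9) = 3*(l - 4)/(3*l^2 - 28*l + 32)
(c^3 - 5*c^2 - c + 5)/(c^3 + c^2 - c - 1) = (c - 5)/(c + 1)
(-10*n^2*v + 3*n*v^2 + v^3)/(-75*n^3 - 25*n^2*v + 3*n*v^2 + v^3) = v*(-2*n + v)/(-15*n^2 - 2*n*v + v^2)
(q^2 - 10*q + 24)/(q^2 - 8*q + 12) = (q - 4)/(q - 2)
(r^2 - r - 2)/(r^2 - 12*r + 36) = (r^2 - r - 2)/(r^2 - 12*r + 36)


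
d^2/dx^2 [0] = 0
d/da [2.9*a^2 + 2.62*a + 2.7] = 5.8*a + 2.62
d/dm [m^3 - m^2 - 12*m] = 3*m^2 - 2*m - 12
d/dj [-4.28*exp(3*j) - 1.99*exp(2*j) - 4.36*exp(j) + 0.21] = (-12.84*exp(2*j) - 3.98*exp(j) - 4.36)*exp(j)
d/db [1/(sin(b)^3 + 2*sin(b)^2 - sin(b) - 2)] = (-3*sin(b)^2 - 4*sin(b) + 1)/((sin(b) + 2)^2*cos(b)^3)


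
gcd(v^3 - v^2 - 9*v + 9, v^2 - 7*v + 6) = v - 1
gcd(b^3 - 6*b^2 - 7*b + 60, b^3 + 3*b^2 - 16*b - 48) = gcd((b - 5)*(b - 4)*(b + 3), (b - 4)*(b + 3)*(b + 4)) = b^2 - b - 12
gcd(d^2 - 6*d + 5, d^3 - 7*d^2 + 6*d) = d - 1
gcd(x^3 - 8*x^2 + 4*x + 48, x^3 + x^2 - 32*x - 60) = x^2 - 4*x - 12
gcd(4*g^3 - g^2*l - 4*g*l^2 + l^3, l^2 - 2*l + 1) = 1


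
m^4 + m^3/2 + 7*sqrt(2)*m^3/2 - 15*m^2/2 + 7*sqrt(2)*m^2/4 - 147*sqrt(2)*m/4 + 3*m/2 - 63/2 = (m - 3)*(m + 7/2)*(m + sqrt(2)/2)*(m + 3*sqrt(2))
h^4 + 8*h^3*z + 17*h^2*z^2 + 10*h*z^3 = h*(h + z)*(h + 2*z)*(h + 5*z)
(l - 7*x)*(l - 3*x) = l^2 - 10*l*x + 21*x^2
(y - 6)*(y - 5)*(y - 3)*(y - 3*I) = y^4 - 14*y^3 - 3*I*y^3 + 63*y^2 + 42*I*y^2 - 90*y - 189*I*y + 270*I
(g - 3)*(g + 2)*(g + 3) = g^3 + 2*g^2 - 9*g - 18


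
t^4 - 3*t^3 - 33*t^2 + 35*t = t*(t - 7)*(t - 1)*(t + 5)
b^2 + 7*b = b*(b + 7)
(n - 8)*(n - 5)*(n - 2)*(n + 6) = n^4 - 9*n^3 - 24*n^2 + 316*n - 480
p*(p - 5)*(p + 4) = p^3 - p^2 - 20*p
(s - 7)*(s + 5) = s^2 - 2*s - 35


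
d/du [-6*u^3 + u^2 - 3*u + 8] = -18*u^2 + 2*u - 3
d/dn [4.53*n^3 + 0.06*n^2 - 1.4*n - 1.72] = 13.59*n^2 + 0.12*n - 1.4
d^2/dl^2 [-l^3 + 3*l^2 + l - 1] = 6 - 6*l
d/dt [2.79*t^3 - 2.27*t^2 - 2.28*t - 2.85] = 8.37*t^2 - 4.54*t - 2.28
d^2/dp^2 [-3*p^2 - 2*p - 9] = -6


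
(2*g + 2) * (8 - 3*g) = -6*g^2 + 10*g + 16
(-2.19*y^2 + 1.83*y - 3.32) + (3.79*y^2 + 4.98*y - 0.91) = 1.6*y^2 + 6.81*y - 4.23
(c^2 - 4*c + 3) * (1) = c^2 - 4*c + 3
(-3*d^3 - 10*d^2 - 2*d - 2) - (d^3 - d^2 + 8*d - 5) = -4*d^3 - 9*d^2 - 10*d + 3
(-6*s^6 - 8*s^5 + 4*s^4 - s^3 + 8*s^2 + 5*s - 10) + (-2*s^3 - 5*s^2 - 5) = -6*s^6 - 8*s^5 + 4*s^4 - 3*s^3 + 3*s^2 + 5*s - 15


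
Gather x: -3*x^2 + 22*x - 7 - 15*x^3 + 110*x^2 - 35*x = -15*x^3 + 107*x^2 - 13*x - 7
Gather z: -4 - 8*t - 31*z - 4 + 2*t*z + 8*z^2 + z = -8*t + 8*z^2 + z*(2*t - 30) - 8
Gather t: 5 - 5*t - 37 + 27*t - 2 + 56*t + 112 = 78*t + 78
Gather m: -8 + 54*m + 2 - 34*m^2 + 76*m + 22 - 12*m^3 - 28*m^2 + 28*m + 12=-12*m^3 - 62*m^2 + 158*m + 28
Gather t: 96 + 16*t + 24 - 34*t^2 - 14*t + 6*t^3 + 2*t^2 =6*t^3 - 32*t^2 + 2*t + 120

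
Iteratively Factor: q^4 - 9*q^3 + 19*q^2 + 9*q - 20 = (q - 1)*(q^3 - 8*q^2 + 11*q + 20) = (q - 4)*(q - 1)*(q^2 - 4*q - 5) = (q - 4)*(q - 1)*(q + 1)*(q - 5)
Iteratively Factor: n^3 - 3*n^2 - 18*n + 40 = (n - 2)*(n^2 - n - 20) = (n - 2)*(n + 4)*(n - 5)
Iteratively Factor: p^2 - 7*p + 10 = (p - 5)*(p - 2)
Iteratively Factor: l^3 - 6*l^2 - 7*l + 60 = (l + 3)*(l^2 - 9*l + 20) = (l - 5)*(l + 3)*(l - 4)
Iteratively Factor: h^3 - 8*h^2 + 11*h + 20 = (h + 1)*(h^2 - 9*h + 20) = (h - 4)*(h + 1)*(h - 5)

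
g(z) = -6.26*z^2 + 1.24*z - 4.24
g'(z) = 1.24 - 12.52*z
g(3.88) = -93.67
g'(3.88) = -47.34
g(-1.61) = -22.46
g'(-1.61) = 21.40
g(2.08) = -28.74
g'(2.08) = -24.80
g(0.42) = -4.82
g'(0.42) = -4.02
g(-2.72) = -53.93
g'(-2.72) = 35.29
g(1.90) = -24.48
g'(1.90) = -22.55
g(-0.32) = -5.28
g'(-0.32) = 5.25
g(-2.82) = -57.52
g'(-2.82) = 36.55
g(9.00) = -500.14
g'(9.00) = -111.44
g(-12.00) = -920.56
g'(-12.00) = 151.48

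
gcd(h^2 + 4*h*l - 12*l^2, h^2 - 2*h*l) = h - 2*l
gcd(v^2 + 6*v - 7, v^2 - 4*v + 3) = v - 1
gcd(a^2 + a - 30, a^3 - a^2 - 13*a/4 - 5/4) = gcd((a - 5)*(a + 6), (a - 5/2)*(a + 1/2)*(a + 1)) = 1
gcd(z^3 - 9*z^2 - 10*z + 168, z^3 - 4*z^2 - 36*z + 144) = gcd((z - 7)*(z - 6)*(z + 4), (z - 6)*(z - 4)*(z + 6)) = z - 6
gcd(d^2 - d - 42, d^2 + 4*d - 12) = d + 6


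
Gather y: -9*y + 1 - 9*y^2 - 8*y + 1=-9*y^2 - 17*y + 2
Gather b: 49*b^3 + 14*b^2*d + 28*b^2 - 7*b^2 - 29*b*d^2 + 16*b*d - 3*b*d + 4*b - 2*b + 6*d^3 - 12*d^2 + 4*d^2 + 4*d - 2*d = 49*b^3 + b^2*(14*d + 21) + b*(-29*d^2 + 13*d + 2) + 6*d^3 - 8*d^2 + 2*d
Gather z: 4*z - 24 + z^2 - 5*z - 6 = z^2 - z - 30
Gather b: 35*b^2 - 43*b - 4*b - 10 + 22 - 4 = 35*b^2 - 47*b + 8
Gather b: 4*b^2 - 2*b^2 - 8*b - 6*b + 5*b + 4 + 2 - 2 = 2*b^2 - 9*b + 4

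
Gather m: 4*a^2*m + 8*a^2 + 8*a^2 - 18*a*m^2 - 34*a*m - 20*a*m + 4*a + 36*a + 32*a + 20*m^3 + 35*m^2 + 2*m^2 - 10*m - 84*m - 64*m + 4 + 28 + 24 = 16*a^2 + 72*a + 20*m^3 + m^2*(37 - 18*a) + m*(4*a^2 - 54*a - 158) + 56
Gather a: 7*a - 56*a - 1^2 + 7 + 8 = 14 - 49*a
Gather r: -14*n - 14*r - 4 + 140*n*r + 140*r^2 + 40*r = -14*n + 140*r^2 + r*(140*n + 26) - 4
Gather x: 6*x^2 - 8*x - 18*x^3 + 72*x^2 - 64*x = -18*x^3 + 78*x^2 - 72*x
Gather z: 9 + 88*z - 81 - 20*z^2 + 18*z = -20*z^2 + 106*z - 72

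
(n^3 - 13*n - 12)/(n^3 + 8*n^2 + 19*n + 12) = (n - 4)/(n + 4)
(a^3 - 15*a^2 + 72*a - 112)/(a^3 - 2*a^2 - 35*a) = (a^2 - 8*a + 16)/(a*(a + 5))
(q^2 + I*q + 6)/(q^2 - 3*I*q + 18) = (q - 2*I)/(q - 6*I)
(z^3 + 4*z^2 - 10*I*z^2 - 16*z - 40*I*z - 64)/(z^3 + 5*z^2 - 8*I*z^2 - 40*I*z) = (z^2 + 2*z*(2 - I) - 8*I)/(z*(z + 5))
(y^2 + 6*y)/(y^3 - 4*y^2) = (y + 6)/(y*(y - 4))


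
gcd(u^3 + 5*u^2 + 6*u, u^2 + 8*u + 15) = u + 3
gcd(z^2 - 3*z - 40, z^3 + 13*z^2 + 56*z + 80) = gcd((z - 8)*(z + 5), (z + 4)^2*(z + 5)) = z + 5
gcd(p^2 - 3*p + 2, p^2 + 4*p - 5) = p - 1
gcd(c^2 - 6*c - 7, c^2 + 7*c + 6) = c + 1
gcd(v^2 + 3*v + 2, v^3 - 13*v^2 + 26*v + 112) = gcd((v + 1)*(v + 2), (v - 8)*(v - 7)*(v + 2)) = v + 2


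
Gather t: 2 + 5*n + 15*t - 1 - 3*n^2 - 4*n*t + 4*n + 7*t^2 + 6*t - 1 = -3*n^2 + 9*n + 7*t^2 + t*(21 - 4*n)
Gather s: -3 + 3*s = 3*s - 3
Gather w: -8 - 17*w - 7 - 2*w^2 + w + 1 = -2*w^2 - 16*w - 14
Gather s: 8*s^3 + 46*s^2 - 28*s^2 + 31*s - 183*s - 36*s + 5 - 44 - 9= 8*s^3 + 18*s^2 - 188*s - 48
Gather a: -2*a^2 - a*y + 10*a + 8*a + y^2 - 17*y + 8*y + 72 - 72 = -2*a^2 + a*(18 - y) + y^2 - 9*y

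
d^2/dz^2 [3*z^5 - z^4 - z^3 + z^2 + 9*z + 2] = 60*z^3 - 12*z^2 - 6*z + 2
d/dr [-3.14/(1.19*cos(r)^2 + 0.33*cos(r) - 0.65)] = -(7.4732*cos(r) + 1.0362)*sin(r)/(1.19*cos(r)^2 + 0.33*cos(r) - 0.65)^2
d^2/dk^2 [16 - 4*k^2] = -8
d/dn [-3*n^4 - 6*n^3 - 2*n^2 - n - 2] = -12*n^3 - 18*n^2 - 4*n - 1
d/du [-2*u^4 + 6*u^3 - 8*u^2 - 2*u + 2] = -8*u^3 + 18*u^2 - 16*u - 2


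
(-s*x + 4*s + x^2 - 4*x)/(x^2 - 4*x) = (-s + x)/x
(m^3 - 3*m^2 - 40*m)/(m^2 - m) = (m^2 - 3*m - 40)/(m - 1)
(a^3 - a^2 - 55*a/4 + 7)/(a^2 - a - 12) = (a^2 + 3*a - 7/4)/(a + 3)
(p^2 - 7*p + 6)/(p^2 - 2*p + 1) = (p - 6)/(p - 1)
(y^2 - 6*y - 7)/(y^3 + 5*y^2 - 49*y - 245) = (y + 1)/(y^2 + 12*y + 35)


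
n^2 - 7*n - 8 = (n - 8)*(n + 1)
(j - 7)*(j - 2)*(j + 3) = j^3 - 6*j^2 - 13*j + 42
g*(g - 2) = g^2 - 2*g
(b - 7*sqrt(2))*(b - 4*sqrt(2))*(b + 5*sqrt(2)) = b^3 - 6*sqrt(2)*b^2 - 54*b + 280*sqrt(2)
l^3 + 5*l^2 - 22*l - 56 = (l - 4)*(l + 2)*(l + 7)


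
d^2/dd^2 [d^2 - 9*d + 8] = 2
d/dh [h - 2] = 1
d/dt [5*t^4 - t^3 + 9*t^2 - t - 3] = 20*t^3 - 3*t^2 + 18*t - 1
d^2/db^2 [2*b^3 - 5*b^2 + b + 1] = 12*b - 10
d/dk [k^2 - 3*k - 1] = 2*k - 3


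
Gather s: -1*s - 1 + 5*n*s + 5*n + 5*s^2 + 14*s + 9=5*n + 5*s^2 + s*(5*n + 13) + 8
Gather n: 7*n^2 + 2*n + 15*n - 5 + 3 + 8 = 7*n^2 + 17*n + 6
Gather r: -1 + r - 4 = r - 5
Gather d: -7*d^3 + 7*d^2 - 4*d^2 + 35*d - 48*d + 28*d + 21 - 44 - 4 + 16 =-7*d^3 + 3*d^2 + 15*d - 11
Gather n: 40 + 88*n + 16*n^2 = 16*n^2 + 88*n + 40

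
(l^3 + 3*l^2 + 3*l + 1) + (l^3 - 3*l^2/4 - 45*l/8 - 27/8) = 2*l^3 + 9*l^2/4 - 21*l/8 - 19/8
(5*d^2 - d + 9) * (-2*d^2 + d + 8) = -10*d^4 + 7*d^3 + 21*d^2 + d + 72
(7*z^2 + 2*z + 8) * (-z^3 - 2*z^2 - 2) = -7*z^5 - 16*z^4 - 12*z^3 - 30*z^2 - 4*z - 16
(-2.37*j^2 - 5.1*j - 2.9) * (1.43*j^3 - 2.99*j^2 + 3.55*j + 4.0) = -3.3891*j^5 - 0.206699999999999*j^4 + 2.6885*j^3 - 18.914*j^2 - 30.695*j - 11.6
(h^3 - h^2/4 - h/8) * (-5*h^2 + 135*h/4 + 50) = -5*h^5 + 35*h^4 + 675*h^3/16 - 535*h^2/32 - 25*h/4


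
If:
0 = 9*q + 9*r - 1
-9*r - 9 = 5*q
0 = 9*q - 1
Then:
No Solution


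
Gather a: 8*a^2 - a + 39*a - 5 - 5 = 8*a^2 + 38*a - 10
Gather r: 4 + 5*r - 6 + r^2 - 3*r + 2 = r^2 + 2*r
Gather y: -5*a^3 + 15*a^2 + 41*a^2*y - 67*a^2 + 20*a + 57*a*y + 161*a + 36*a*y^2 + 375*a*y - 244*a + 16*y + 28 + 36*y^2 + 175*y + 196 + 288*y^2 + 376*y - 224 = -5*a^3 - 52*a^2 - 63*a + y^2*(36*a + 324) + y*(41*a^2 + 432*a + 567)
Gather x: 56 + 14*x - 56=14*x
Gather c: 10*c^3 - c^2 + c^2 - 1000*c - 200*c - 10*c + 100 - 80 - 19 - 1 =10*c^3 - 1210*c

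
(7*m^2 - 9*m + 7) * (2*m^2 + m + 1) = 14*m^4 - 11*m^3 + 12*m^2 - 2*m + 7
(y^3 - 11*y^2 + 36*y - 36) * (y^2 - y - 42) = y^5 - 12*y^4 + 5*y^3 + 390*y^2 - 1476*y + 1512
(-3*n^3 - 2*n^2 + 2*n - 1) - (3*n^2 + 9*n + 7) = -3*n^3 - 5*n^2 - 7*n - 8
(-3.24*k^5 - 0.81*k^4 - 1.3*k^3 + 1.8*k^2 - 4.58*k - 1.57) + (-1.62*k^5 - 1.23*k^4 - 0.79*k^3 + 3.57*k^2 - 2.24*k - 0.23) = -4.86*k^5 - 2.04*k^4 - 2.09*k^3 + 5.37*k^2 - 6.82*k - 1.8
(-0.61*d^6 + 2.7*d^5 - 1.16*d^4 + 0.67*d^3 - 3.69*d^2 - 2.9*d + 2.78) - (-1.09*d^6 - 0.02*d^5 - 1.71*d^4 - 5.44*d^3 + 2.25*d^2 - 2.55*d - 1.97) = 0.48*d^6 + 2.72*d^5 + 0.55*d^4 + 6.11*d^3 - 5.94*d^2 - 0.35*d + 4.75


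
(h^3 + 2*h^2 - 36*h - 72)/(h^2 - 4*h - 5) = (-h^3 - 2*h^2 + 36*h + 72)/(-h^2 + 4*h + 5)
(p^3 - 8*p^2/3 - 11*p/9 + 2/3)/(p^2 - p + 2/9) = (3*p^2 - 7*p - 6)/(3*p - 2)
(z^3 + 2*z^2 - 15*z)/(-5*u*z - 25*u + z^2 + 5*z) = z*(z - 3)/(-5*u + z)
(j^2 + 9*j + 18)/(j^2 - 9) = (j + 6)/(j - 3)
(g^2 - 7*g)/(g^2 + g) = (g - 7)/(g + 1)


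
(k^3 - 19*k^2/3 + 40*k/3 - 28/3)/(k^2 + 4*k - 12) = (3*k^2 - 13*k + 14)/(3*(k + 6))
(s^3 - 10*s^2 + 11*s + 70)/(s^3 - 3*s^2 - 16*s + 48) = (s^3 - 10*s^2 + 11*s + 70)/(s^3 - 3*s^2 - 16*s + 48)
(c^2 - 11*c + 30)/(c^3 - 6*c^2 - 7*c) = (-c^2 + 11*c - 30)/(c*(-c^2 + 6*c + 7))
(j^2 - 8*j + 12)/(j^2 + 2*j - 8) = (j - 6)/(j + 4)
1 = 1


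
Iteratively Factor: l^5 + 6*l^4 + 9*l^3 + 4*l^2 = (l)*(l^4 + 6*l^3 + 9*l^2 + 4*l) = l^2*(l^3 + 6*l^2 + 9*l + 4) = l^2*(l + 1)*(l^2 + 5*l + 4) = l^2*(l + 1)*(l + 4)*(l + 1)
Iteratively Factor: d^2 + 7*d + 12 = (d + 3)*(d + 4)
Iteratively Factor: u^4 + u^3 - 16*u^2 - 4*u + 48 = (u - 3)*(u^3 + 4*u^2 - 4*u - 16) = (u - 3)*(u + 2)*(u^2 + 2*u - 8) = (u - 3)*(u + 2)*(u + 4)*(u - 2)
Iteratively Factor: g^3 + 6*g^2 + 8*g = (g + 2)*(g^2 + 4*g) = g*(g + 2)*(g + 4)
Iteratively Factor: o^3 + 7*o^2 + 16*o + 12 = (o + 3)*(o^2 + 4*o + 4) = (o + 2)*(o + 3)*(o + 2)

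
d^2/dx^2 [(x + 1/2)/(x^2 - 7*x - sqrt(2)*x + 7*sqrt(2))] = ((2*x + 1)*(-2*x + sqrt(2) + 7)^2 + (-6*x + 2*sqrt(2) + 13)*(x^2 - 7*x - sqrt(2)*x + 7*sqrt(2)))/(x^2 - 7*x - sqrt(2)*x + 7*sqrt(2))^3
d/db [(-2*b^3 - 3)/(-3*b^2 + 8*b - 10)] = 2*(3*b^2*(3*b^2 - 8*b + 10) - (3*b - 4)*(2*b^3 + 3))/(3*b^2 - 8*b + 10)^2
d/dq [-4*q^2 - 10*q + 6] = -8*q - 10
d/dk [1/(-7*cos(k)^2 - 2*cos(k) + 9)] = -2*(7*cos(k) + 1)*sin(k)/(7*cos(k)^2 + 2*cos(k) - 9)^2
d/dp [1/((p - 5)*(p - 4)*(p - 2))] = (-(p - 5)*(p - 4) - (p - 5)*(p - 2) - (p - 4)*(p - 2))/((p - 5)^2*(p - 4)^2*(p - 2)^2)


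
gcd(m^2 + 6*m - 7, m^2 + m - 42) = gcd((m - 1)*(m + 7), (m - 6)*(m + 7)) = m + 7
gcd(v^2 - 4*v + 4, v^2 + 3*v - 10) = v - 2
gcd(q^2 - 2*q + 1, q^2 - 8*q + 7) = q - 1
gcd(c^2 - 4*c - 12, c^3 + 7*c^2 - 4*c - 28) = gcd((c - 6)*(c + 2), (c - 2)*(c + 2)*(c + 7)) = c + 2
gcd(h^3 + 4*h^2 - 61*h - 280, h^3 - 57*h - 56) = h^2 - h - 56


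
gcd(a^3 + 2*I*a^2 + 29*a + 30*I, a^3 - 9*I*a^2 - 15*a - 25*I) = a^2 - 4*I*a + 5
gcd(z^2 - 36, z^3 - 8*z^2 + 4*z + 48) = z - 6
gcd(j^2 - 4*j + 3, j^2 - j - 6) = j - 3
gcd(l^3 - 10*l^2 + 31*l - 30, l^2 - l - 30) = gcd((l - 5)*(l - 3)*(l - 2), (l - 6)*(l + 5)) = 1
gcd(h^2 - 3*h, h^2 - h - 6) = h - 3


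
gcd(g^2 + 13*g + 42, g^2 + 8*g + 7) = g + 7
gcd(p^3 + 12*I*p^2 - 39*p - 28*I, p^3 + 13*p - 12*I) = p + 4*I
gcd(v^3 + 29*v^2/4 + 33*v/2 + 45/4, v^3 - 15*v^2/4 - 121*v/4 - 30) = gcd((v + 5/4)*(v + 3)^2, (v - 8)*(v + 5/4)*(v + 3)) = v^2 + 17*v/4 + 15/4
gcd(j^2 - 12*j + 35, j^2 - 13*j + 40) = j - 5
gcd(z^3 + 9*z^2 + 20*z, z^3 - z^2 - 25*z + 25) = z + 5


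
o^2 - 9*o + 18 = (o - 6)*(o - 3)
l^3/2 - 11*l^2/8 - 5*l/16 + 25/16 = (l/2 + 1/2)*(l - 5/2)*(l - 5/4)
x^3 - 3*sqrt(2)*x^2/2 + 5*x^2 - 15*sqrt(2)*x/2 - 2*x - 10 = (x + 5)*(x - 2*sqrt(2))*(x + sqrt(2)/2)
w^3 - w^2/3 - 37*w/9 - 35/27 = (w - 7/3)*(w + 1/3)*(w + 5/3)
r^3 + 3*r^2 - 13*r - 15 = (r - 3)*(r + 1)*(r + 5)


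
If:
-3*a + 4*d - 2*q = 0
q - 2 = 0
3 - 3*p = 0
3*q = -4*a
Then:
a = -3/2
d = -1/8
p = 1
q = 2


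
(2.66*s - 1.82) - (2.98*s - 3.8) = 1.98 - 0.32*s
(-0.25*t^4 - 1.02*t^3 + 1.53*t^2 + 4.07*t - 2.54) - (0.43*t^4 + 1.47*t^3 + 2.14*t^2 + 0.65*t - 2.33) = -0.68*t^4 - 2.49*t^3 - 0.61*t^2 + 3.42*t - 0.21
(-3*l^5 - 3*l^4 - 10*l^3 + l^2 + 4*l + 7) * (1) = -3*l^5 - 3*l^4 - 10*l^3 + l^2 + 4*l + 7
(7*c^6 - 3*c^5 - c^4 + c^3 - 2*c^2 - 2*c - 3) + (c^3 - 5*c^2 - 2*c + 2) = 7*c^6 - 3*c^5 - c^4 + 2*c^3 - 7*c^2 - 4*c - 1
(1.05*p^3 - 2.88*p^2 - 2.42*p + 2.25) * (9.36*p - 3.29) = 9.828*p^4 - 30.4113*p^3 - 13.176*p^2 + 29.0218*p - 7.4025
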